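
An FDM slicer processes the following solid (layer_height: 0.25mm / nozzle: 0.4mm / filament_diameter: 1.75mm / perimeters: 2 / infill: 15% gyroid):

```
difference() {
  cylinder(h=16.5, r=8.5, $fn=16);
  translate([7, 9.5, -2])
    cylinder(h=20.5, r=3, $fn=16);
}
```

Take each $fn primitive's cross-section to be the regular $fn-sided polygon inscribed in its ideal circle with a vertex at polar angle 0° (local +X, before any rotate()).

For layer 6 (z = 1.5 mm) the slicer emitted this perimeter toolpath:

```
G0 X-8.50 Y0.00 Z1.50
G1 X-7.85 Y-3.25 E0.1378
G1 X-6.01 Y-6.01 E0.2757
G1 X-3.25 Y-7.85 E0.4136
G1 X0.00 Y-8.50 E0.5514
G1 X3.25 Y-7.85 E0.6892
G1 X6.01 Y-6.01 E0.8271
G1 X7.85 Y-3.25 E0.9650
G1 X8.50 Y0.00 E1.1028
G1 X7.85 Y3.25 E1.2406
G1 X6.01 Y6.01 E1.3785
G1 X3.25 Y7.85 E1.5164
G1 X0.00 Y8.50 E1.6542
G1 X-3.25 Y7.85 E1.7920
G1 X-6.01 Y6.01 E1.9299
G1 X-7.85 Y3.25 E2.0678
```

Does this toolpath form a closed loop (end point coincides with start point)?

no

Start point (G0): (-8.50, 0.00). End point (last G1): the path does not return to the start — open.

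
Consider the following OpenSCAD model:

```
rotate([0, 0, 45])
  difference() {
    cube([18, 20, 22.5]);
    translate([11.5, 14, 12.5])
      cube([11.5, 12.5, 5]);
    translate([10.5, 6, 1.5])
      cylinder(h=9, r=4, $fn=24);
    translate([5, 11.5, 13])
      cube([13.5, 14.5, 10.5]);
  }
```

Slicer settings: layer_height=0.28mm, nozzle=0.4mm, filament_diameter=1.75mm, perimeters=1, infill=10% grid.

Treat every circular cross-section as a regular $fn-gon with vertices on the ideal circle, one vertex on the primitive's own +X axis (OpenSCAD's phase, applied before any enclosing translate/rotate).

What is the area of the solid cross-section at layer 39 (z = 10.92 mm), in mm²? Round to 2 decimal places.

360.00 mm²

At z = 10.92 mm: the cube is present — its section is the full 18×20 rectangle (area 360.00 mm²); the cube at (11.5, 14) does not reach this height (z outside [12.5, 17.5]); the cylinder at (10.5, 6) is not intersected at this z (z outside [1.5, 10.5]); the cube at (5, 11.5) is absent (z outside [13, 23.5]); Taking the first minus the rest: none of the subtracted shapes is present at this height, so the 18×20 cube is unchanged — area = 360.00 mm²; (whole slice rotated 45° about Z — lengths, areas and connectivity unchanged). Overall, the cross-section is a single solid region. Net area = 360.00 mm².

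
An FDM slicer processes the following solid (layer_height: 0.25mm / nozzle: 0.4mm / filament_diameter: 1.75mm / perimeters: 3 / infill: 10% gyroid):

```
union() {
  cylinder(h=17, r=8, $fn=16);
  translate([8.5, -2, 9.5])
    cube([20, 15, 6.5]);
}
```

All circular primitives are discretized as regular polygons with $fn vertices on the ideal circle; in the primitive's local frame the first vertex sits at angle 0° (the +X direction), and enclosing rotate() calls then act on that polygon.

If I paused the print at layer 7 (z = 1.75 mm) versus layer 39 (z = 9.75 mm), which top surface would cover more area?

layer 39 (z = 9.75 mm)

Layer 7 (z = 1.75): the cylinder: section is a regular 16-gon, circumradius r=8 (area = (16/2)·8.000²·sin(360°/16) = 195.93 mm²); the cube at (8.5, -2) is absent (z outside [9.5, 16]); Merging all regions: only the r=8 cylinder is present, so the union is just that shape — area = 195.93 mm². So its area = 195.93 mm². Layer 39 (z = 9.75): the cylinder: section is a regular 16-gon, circumradius r=8 (area = (16/2)·8.000²·sin(360°/16) = 195.93 mm²); the cube at (8.5, -2) (footprint 20×15) is included at this height (area 300.00 mm²); Taking the union: the 2 present regions are separate (no shared area or edge), so areas and boundary lengths simply add and each stays a separate island — area = 495.93 mm². So its area = 495.93 mm². Layer 39 is larger (495.93 vs 195.93 mm²).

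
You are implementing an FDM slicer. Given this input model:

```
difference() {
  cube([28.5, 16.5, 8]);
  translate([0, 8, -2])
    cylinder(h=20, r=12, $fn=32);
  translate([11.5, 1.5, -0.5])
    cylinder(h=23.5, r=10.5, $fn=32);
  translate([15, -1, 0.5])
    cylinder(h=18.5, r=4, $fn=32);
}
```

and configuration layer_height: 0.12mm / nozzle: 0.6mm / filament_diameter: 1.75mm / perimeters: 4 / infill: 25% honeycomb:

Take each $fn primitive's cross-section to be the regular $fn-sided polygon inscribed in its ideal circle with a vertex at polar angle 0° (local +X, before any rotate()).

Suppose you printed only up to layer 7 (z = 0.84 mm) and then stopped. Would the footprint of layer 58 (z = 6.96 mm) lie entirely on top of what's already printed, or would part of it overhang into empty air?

entirely on top

Compare the two slices. At z = 0.84: the cube (footprint 28.5×16.5) is included at this height (area 470.25 mm²); the r=12 cylinder at (0, 8) gives a regular 32-gon of circumradius 12 (constant along its height) (area = (32/2)·12.000²·sin(360°/32) = 449.49 mm²); the r=10.5 cylinder at (11.5, 1.5) contributes a regular 32-gon of circumradius 10.5 (area = (32/2)·10.500²·sin(360°/32) = 344.14 mm²); the cylinder at (15, -1): section is a regular 32-gon, circumradius r=4 (area = (32/2)·4.000²·sin(360°/32) = 49.94 mm²); Subtracting the remaining from the first: starting from the 28.5×16.5 cube (470.25 mm²), the r=12 cylinder at (0, 8) partially overlaps it — only the 180.28 mm² overlap (of its 449.49 mm²) is removed, clipping the outline; the r=10.5 cylinder at (11.5, 1.5) partially overlaps it — only the 104.77 mm² overlap (of its 344.14 mm²) is removed, clipping the outline; the r=4 cylinder at (15, -1) misses the remaining region (no effect) — area = 185.20 mm². At z = 6.96: the cube (footprint 28.5×16.5) is included at this height (area 470.25 mm²); the cylinder at (0, 8): section is a regular 32-gon, circumradius r=12 (area = (32/2)·12.000²·sin(360°/32) = 449.49 mm²); the cylinder at (11.5, 1.5): section is a regular 32-gon, circumradius r=10.5 (area = (32/2)·10.500²·sin(360°/32) = 344.14 mm²); the cylinder at (15, -1): section is a regular 32-gon, circumradius r=4 (area = (32/2)·4.000²·sin(360°/32) = 49.94 mm²); Subtracting the remaining from the first: starting from the 28.5×16.5 cube (470.25 mm²), the r=12 cylinder at (0, 8) partially overlaps it — only the 180.28 mm² overlap (of its 449.49 mm²) is removed, clipping the outline; the r=10.5 cylinder at (11.5, 1.5) partially overlaps it — only the 104.77 mm² overlap (of its 344.14 mm²) is removed, clipping the outline; the r=4 cylinder at (15, -1) misses the remaining region (no effect) — area = 185.20 mm². Checking containment: the cross-section at z = 6.96 is a subset of the cross-section at z = 0.84.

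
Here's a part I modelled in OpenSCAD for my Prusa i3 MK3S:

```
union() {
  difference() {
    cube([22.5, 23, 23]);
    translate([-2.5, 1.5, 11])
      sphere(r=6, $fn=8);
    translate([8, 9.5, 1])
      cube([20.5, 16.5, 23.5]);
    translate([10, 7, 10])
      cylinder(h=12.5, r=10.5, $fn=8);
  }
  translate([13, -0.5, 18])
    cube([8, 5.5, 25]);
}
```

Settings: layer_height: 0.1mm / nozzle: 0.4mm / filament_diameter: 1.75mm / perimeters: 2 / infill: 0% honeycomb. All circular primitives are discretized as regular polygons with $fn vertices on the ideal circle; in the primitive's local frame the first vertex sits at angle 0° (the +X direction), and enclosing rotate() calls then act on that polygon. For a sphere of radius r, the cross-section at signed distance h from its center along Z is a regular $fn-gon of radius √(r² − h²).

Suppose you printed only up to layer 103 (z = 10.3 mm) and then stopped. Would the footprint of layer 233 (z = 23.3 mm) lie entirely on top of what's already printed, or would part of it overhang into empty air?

Compare the two slices. At z = 10.3: the 22.5×23 cube contributes its full rectangle (area 517.50 mm²); the r=6 sphere at (-2.5, 1.5) slices to a regular 8-gon of circumradius 5.959 (√(r²−h²) with h=0.7 from center) (area = (8/2)·5.959²·sin(360°/8) = 100.44 mm²); the cube at (8, 9.5) is present — its section is the full 20.5×16.5 rectangle (area 338.25 mm²); the cylinder at (10, 7): section is a regular 8-gon, circumradius r=10.5 (area = (8/2)·10.500²·sin(360°/8) = 311.83 mm²); After the difference (first − rest): starting from the 22.5×23 cube (517.50 mm²), the r=6 sphere at (-2.5, 1.5) partially overlaps it — only the 16.23 mm² overlap (of its 100.44 mm²) is removed, clipping the outline; the 20.5×16.5 cube at (8, 9.5) partially overlaps it — only the 195.75 mm² overlap (of its 338.25 mm²) is removed, clipping the outline; the r=10.5 cylinder at (10, 7) partially overlaps it — only the 204.56 mm² overlap (of its 311.83 mm²) is removed, clipping the outline — area = 100.96 mm²; the cube at (13, -0.5) does not reach this height (z outside [18, 43]); Combining (union): only the result so far is present, so the union is just that shape — area = 100.96 mm². At z = 23.3: the cube is not intersected at this z (z outside [0, 23]); the sphere at (-2.5, 1.5) is absent (|z−center|=12.300 > r=6); the cube at (8, 9.5) (footprint 20.5×16.5) is included at this height (area 338.25 mm²); the cylinder at (10, 7) does not reach this height (z outside [10, 22.5]); Taking the first minus the rest: the first operand is absent here, so nothing remains; the 8×5.5 cube at (13, -0.5) contributes its full rectangle (area 44.00 mm²); Taking the union: only the 8×5.5 cube at (13, -0.5) is present, so the union is just that shape — area = 44.00 mm². Checking containment: at z = 23.3 the cross-section extends beyond the z = 10.3 cross-section by about 32.18 mm².

part overhangs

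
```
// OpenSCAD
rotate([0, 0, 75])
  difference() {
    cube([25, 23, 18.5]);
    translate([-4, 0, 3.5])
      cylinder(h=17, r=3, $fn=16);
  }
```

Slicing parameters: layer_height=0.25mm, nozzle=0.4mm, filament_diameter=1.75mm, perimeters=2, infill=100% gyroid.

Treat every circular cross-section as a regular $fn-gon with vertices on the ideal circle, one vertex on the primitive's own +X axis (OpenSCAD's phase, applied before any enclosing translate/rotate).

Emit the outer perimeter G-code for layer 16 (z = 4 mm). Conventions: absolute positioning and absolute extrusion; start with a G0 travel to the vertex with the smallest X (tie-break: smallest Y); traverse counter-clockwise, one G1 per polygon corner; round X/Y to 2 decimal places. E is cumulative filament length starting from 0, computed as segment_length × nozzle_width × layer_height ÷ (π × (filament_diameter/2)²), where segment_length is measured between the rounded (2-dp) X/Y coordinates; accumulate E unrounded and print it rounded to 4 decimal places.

G0 X-22.22 Y5.95 Z4.00
G1 X0.00 Y0.00 E0.9563
G1 X6.47 Y24.15 E1.9958
G1 X-15.75 Y30.10 E2.9521
G1 X-22.22 Y5.95 E3.9916

At z = 4 mm: the cube (footprint 25×23) is included at this height; the r=3 cylinder at (-4, 0) gives a regular 16-gon of circumradius 3 (constant along its height); Taking the first minus the rest: starting from the 25×23 cube, the r=3 cylinder at (-4, 0) misses the remaining region (no effect) — 1 connected region; (whole slice rotated 75° about Z — lengths, areas and connectivity unchanged). The outline is a single polygon with 4 vertices. Extrusion per mm of travel: 0.4 × 0.25 / (π × 0.875²) = 0.041575. Accumulating E over each segment gives final E = 3.9916.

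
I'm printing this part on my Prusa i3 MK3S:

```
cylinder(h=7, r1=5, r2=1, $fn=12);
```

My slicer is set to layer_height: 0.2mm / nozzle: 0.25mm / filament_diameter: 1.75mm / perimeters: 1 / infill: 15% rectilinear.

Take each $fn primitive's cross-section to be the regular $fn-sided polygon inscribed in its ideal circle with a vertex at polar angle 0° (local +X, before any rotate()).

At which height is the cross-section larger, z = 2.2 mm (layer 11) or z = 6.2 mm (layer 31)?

Layer 11 (z = 2.2): the cone: at t=0.314 of its height the radius interpolates to r₁+(r₂−r₁)t = 3.743, giving a regular 12-gon of that circumradius (area = (12/2)·3.743²·sin(360°/12) = 42.03 mm²). So its area = 42.03 mm². Layer 31 (z = 6.2): the cone contributes a regular 12-gon of circumradius 1.457 (interpolated between r1=5 and r2=1 at t=0.886) (area = (12/2)·1.457²·sin(360°/12) = 6.37 mm²). So its area = 6.37 mm². Layer 11 is larger (42.03 vs 6.37 mm²).

layer 11 (z = 2.2 mm)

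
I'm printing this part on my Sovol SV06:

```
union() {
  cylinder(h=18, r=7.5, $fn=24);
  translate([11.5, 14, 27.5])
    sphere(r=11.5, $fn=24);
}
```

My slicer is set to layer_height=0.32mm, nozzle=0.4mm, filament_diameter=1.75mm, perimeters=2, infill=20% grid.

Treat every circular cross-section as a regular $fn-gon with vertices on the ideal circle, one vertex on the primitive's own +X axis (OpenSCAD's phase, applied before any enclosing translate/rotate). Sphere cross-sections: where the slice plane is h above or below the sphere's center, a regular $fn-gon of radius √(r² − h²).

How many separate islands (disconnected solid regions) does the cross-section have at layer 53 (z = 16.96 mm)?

At z = 16.96 mm: the r=7.5 cylinder gives a regular 24-gon of circumradius 7.5 (constant along its height); the r=11.5 sphere at (11.5, 14) slices to a regular 24-gon of circumradius 4.600 (√(r²−h²) with h=10.54 from center); Taking the union: the 2 present regions are separate (no shared area or edge), so areas and boundary lengths simply add and each stays a separate island — 2 connected regions. Overall, the cross-section has 2 separate islands. Island count = 2.

2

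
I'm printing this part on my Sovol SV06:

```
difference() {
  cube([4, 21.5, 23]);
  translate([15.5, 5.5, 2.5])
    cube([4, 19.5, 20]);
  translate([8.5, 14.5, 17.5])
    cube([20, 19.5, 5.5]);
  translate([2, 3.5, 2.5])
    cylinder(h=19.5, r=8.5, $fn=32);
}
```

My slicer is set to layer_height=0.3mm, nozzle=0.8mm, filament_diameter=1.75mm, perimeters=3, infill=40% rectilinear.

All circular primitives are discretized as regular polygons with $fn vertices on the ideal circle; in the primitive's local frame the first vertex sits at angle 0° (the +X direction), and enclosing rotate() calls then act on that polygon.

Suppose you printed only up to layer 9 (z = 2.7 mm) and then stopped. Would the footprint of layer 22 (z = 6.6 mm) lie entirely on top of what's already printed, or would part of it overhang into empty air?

entirely on top

Compare the two slices. At z = 2.7: the cube (footprint 4×21.5) is included at this height (area 86.00 mm²); the 4×19.5 cube at (15.5, 5.5) contributes its full rectangle (area 78.00 mm²); the cube at (8.5, 14.5) is not intersected at this z (z outside [17.5, 23]); the cylinder at (2, 3.5): section is a regular 32-gon, circumradius r=8.5 (area = (32/2)·8.500²·sin(360°/32) = 225.52 mm²); Taking the first minus the rest: starting from the 4×21.5 cube (86.00 mm²), the 4×19.5 cube at (15.5, 5.5) misses the remaining region (no effect); the r=8.5 cylinder at (2, 3.5) partially overlaps it — only the 47.58 mm² overlap (of its 225.52 mm²) is removed, clipping the outline — area = 38.42 mm². At z = 6.6: the cube is present — its section is the full 4×21.5 rectangle (area 86.00 mm²); the cube at (15.5, 5.5) is present — its section is the full 4×19.5 rectangle (area 78.00 mm²); the cube at (8.5, 14.5) is not intersected at this z (z outside [17.5, 23]); the r=8.5 cylinder at (2, 3.5) contributes a regular 32-gon of circumradius 8.5 (area = (32/2)·8.500²·sin(360°/32) = 225.52 mm²); Taking the first minus the rest: starting from the 4×21.5 cube (86.00 mm²), the 4×19.5 cube at (15.5, 5.5) misses the remaining region (no effect); the r=8.5 cylinder at (2, 3.5) partially overlaps it — only the 47.58 mm² overlap (of its 225.52 mm²) is removed, clipping the outline — area = 38.42 mm². Checking containment: the cross-section at z = 6.6 is a subset of the cross-section at z = 2.7.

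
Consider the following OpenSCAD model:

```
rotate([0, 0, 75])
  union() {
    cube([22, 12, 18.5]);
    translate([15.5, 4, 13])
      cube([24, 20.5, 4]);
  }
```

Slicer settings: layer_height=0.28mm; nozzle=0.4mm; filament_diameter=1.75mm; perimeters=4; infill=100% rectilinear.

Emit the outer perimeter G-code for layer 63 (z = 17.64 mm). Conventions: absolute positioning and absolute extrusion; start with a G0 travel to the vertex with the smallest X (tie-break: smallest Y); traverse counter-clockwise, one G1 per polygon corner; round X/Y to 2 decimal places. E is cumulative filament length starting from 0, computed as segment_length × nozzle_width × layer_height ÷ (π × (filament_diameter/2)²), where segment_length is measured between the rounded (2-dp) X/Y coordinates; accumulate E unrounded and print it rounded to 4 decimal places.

At z = 17.64 mm: the cube is present — its section is the full 22×12 rectangle; the cube at (15.5, 4) does not reach this height (z outside [13, 17]); Combining (union): only the 22×12 cube is present, so the union is just that shape — 1 connected region; (whole slice rotated 75° about Z — lengths, areas and connectivity unchanged). The outline is a single polygon with 4 vertices. Extrusion per mm of travel: 0.4 × 0.28 / (π × 0.875²) = 0.046564. Accumulating E over each segment gives final E = 3.1662.

G0 X-11.59 Y3.11 Z17.64
G1 X0.00 Y0.00 E0.5588
G1 X5.69 Y21.25 E1.5831
G1 X-5.90 Y24.36 E2.1419
G1 X-11.59 Y3.11 E3.1662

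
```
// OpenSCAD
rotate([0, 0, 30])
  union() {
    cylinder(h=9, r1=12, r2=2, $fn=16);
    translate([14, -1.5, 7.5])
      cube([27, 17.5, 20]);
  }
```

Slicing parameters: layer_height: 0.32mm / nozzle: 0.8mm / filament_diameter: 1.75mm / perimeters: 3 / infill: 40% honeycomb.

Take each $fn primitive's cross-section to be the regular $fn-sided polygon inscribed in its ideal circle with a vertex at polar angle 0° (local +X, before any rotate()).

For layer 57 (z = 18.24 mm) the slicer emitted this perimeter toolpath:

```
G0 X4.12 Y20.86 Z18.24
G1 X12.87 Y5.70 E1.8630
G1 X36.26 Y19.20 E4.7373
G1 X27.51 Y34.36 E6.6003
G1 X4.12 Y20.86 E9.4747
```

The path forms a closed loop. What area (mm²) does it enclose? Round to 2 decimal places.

472.72 mm²

Apply the shoelace formula to the sequence of (X, Y) vertices; enclosed area = 472.72 mm².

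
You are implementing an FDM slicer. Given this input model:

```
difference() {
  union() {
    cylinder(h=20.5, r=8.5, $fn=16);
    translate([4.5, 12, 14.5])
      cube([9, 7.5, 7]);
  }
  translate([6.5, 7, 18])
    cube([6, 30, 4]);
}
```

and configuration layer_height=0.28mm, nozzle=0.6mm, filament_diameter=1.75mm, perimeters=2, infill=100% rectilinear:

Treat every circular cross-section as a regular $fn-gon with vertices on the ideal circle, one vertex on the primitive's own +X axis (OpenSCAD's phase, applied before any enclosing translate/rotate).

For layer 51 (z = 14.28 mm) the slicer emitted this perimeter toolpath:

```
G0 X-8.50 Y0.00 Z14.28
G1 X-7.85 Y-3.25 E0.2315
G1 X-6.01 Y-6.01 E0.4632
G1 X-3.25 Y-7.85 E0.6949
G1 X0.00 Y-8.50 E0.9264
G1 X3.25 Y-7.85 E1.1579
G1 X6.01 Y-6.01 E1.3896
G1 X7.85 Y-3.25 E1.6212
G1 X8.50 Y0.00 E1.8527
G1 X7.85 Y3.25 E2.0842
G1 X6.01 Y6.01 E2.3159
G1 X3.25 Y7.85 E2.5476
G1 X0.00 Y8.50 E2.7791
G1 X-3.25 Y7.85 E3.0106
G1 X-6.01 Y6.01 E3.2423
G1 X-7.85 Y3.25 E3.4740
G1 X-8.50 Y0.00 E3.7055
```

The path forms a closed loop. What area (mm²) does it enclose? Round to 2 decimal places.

221.08 mm²

Apply the shoelace formula to the sequence of (X, Y) vertices; enclosed area = 221.08 mm².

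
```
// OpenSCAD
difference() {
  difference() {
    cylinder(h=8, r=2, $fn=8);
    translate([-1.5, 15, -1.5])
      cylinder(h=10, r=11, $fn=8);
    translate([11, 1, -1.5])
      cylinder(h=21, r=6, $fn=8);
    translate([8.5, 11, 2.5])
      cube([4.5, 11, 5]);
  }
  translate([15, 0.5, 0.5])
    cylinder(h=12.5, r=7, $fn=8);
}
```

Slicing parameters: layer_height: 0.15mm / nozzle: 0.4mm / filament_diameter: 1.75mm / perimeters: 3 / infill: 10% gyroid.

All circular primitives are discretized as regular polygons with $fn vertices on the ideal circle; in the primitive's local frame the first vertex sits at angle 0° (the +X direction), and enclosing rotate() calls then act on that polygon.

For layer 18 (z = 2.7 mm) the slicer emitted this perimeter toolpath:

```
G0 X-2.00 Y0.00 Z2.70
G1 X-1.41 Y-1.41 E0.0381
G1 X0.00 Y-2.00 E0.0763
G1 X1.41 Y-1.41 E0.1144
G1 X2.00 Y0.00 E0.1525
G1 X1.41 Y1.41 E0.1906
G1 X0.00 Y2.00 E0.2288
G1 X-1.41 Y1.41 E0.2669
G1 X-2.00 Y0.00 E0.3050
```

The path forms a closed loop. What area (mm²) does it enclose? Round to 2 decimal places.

Apply the shoelace formula to the sequence of (X, Y) vertices; enclosed area = 11.28 mm².

11.28 mm²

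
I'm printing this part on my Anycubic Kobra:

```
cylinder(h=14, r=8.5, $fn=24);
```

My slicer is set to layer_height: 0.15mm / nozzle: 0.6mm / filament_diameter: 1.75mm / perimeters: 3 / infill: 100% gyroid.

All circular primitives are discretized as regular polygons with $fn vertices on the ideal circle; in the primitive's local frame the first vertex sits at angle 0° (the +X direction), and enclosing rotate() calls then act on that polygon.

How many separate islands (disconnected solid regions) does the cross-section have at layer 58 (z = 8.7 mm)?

At z = 8.7 mm: the r=8.5 cylinder contributes a regular 24-gon of circumradius 8.5. Overall, the cross-section is a single solid region. Island count = 1.

1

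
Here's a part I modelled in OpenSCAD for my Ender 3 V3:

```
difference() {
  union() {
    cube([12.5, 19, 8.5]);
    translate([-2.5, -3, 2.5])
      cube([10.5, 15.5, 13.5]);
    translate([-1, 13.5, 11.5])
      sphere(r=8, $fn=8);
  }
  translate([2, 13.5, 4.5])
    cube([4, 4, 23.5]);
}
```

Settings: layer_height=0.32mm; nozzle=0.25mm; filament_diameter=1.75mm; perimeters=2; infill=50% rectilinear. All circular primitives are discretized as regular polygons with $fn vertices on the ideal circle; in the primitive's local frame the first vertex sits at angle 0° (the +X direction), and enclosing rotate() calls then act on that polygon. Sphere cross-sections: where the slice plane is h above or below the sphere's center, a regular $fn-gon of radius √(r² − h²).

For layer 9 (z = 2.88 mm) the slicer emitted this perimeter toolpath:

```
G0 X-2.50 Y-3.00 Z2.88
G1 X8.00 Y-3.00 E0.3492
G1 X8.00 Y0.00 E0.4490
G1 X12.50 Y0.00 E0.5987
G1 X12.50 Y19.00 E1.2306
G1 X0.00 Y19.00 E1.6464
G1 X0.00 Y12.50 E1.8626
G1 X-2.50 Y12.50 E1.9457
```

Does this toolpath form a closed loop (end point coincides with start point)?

no

Start point (G0): (-2.50, -3.00). End point (last G1): the path does not return to the start — open.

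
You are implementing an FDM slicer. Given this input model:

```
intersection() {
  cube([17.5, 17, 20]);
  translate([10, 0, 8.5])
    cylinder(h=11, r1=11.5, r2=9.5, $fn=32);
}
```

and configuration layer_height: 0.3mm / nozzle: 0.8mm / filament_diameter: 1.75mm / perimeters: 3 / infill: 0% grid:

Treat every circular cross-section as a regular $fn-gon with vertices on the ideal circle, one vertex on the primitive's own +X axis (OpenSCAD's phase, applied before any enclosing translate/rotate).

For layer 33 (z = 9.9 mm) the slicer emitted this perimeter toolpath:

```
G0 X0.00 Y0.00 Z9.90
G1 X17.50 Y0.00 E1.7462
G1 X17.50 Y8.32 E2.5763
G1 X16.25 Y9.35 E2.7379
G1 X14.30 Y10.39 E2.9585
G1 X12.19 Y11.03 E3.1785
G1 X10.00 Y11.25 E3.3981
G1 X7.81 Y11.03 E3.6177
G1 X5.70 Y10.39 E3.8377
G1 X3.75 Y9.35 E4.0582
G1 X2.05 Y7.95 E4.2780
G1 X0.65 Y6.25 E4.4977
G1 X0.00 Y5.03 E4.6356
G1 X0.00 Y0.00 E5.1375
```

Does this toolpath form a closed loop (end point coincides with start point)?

Start point (G0): (0.00, 0.00). End point (last G1): the path returns to the start — closed.

yes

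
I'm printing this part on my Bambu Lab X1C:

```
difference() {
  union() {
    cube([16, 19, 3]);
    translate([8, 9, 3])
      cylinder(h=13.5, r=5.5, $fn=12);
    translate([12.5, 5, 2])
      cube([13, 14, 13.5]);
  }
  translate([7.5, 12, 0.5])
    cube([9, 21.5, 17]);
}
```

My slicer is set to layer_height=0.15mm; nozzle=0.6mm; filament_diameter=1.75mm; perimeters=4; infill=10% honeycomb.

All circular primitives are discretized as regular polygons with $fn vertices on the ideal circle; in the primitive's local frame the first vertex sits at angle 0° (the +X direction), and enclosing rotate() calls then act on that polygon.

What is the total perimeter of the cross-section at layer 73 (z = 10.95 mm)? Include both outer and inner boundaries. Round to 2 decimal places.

77.24 mm

At z = 10.95 mm: the cube does not reach this height (z outside [0, 3]); the r=5.5 cylinder at (8, 9) gives a regular 12-gon of circumradius 5.5 (constant along its height) (perimeter = 2·12·5.500·sin(180°/12) = 34.16 mm); the cube at (12.5, 5) (footprint 13×14) is included at this height (perimeter 54.00 mm); Merging all regions: the regions partially overlap (shared area 3.54 mm²), so the edge portions inside another operand are dropped and the merged outline is re-measured after clipping — boundary = 75.70 mm; the cube at (7.5, 12) is present — its section is the full 9×21.5 rectangle (perimeter 61.00 mm); After the difference (first − rest): starting from the result so far, the 9×21.5 cube at (7.5, 12) partially overlaps it — only the 36.63 mm² overlap (of its 193.50 mm²) is removed, clipping the outline — boundary = 77.24 mm. Overall, the cross-section is a single solid region. Total boundary length (outer) = 77.24 mm.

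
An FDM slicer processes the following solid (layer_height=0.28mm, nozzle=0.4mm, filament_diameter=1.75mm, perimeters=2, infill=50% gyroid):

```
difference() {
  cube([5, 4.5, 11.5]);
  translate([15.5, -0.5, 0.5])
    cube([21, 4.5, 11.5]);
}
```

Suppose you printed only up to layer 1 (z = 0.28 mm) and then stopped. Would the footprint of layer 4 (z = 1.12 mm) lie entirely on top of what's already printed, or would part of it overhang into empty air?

Compare the two slices. At z = 0.28: the cube is present — its section is the full 5×4.5 rectangle (area 22.50 mm²); the cube at (15.5, -0.5) is not intersected at this z (z outside [0.5, 12]); Subtracting the remaining from the first: none of the subtracted shapes is present at this height, so the 5×4.5 cube is unchanged — area = 22.50 mm². At z = 1.12: the 5×4.5 cube contributes its full rectangle (area 22.50 mm²); the cube at (15.5, -0.5) is present — its section is the full 21×4.5 rectangle (area 94.50 mm²); After the difference (first − rest): starting from the 5×4.5 cube (22.50 mm²), the 21×4.5 cube at (15.5, -0.5) misses the remaining region (no effect) — area = 22.50 mm². Checking containment: the cross-section at z = 1.12 is a subset of the cross-section at z = 0.28.

entirely on top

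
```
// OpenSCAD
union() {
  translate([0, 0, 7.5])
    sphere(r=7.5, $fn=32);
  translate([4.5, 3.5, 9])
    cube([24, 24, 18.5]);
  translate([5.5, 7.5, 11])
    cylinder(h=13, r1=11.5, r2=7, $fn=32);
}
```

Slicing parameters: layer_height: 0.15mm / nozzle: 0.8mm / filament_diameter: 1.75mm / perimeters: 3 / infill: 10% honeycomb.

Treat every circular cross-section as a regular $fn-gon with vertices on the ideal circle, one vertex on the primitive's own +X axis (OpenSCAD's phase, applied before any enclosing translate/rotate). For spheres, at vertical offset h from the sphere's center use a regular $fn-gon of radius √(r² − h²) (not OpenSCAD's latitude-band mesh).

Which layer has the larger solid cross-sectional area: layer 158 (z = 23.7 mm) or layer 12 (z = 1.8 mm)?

Layer 158 (z = 23.7): the sphere is not intersected at this z (|z−center|=16.200 > r=7.5); the cube at (4.5, 3.5) (footprint 24×24) is included at this height (area 576.00 mm²); the cone at (5.5, 7.5) contributes a regular 32-gon of circumradius 7.104 (interpolated between r1=11.5 and r2=7 at t=0.977) (area = (32/2)·7.104²·sin(360°/32) = 157.52 mm²); Combining (union): the regions partially overlap — summed areas 733.52 mm² minus the doubly-counted overlap 77.17 mm² gives 656.35 mm² — area = 656.35 mm². So its area = 656.35 mm². Layer 12 (z = 1.8): the r=7.5 sphere contributes a regular 32-gon of circumradius √(7.5²−5.7²) = 4.874 (area = (32/2)·4.874²·sin(360°/32) = 74.17 mm²); the cube at (4.5, 3.5) is not intersected at this z (z outside [9, 27.5]); the cone at (5.5, 7.5) is not intersected at this z (z outside [11, 24]); Combining (union): only the r=7.5 sphere is present, so the union is just that shape — area = 74.17 mm². So its area = 74.17 mm². Layer 158 is larger (656.35 vs 74.17 mm²).

layer 158 (z = 23.7 mm)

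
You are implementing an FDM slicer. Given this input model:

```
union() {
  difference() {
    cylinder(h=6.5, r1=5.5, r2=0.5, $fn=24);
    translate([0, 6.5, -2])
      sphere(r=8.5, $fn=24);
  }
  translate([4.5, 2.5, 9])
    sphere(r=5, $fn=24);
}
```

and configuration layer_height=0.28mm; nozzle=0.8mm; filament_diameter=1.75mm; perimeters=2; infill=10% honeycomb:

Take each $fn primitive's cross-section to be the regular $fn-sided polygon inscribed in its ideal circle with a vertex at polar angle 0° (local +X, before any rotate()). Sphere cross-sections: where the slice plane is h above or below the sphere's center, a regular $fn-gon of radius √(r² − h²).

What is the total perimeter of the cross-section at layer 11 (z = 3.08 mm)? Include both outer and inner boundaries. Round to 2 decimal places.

17.12 mm

At z = 3.08 mm: the cone contributes a regular 24-gon of circumradius 3.131 (interpolated between r1=5.5 and r2=0.5 at t=0.474) (perimeter = 2·24·3.131·sin(180°/24) = 19.62 mm); the r=8.5 sphere at (0, 6.5) contributes a regular 24-gon of circumradius √(8.5²−5.08²) = 6.815 (perimeter = 2·24·6.815·sin(180°/24) = 42.70 mm); After the difference (first − rest): starting from the cone, the r=8.5 sphere at (0, 6.5) partially overlaps it — only the 15.40 mm² overlap (of its 144.25 mm²) is removed, clipping the outline — boundary = 17.12 mm; the sphere at (4.5, 2.5) is not intersected at this z (|z−center|=5.920 > r=5); Combining (union): only the result so far is present, so the union is just that shape — boundary = 17.12 mm. Overall, the cross-section is a single solid region. Total boundary length (outer) = 17.12 mm.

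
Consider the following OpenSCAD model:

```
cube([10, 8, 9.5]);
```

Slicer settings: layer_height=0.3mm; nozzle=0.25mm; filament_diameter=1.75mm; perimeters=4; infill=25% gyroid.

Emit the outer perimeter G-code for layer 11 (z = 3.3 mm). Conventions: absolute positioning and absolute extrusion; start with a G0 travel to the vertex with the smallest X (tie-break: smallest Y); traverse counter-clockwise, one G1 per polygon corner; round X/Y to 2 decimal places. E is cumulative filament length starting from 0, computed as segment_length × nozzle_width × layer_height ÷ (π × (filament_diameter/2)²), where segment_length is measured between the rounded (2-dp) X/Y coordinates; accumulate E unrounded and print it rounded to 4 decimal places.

At z = 3.3 mm: the cube (footprint 10×8) is included at this height. The outline is a single polygon with 4 vertices. Extrusion per mm of travel: 0.25 × 0.3 / (π × 0.875²) = 0.031181. Accumulating E over each segment gives final E = 1.1225.

G0 X0.00 Y0.00 Z3.30
G1 X10.00 Y0.00 E0.3118
G1 X10.00 Y8.00 E0.5613
G1 X0.00 Y8.00 E0.8731
G1 X0.00 Y0.00 E1.1225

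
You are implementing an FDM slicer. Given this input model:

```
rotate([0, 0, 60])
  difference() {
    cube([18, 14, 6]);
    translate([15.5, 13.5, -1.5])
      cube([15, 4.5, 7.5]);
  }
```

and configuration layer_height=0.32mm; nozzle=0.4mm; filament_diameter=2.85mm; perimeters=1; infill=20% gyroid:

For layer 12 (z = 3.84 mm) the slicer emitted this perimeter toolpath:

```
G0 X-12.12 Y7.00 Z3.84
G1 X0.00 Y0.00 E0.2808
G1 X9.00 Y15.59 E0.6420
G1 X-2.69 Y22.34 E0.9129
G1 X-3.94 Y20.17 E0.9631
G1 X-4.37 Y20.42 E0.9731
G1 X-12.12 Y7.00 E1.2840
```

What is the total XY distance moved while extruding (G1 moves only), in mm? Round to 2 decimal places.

Sum the Euclidean lengths of each G1 segment: total = 64.00 mm.

64.00 mm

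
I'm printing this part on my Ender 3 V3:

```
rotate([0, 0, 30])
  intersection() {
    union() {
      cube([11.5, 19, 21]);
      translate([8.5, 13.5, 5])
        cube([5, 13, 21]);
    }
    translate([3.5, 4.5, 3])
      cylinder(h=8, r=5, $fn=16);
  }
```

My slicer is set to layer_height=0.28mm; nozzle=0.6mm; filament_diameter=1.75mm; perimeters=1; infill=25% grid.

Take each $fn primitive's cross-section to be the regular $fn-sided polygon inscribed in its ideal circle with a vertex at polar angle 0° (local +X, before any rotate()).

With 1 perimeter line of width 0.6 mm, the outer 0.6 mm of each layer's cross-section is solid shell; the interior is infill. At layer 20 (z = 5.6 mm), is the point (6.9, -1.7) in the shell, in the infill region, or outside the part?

outside

At z = 5.6 mm: the cube (footprint 11.5×19) is included at this height; the cube at (8.5, 13.5) (footprint 5×13) is included at this height; Taking the union: the regions partially overlap (shared area 16.50 mm²), so overlapping operands fuse into one piece — 1 connected region; the r=5 cylinder at (3.5, 4.5) gives a regular 16-gon of circumradius 5 (constant along its height); Keeping only the common overlap: the r=5 cylinder at (3.5, 4.5) partially overlaps that combined region; clipping to the common part keeps 68.44 mm² — 1 connected region; (whole slice rotated 30° about Z — lengths, areas and connectivity unchanged). Overall, the cross-section is a single solid region. Undo the 30° rotation: the query point maps to (5.126, -4.922) in the un-rotated model frame. The nearest boundary edge runs (5.59, 0.00)→(1.41, 0.00); distance from the point to it = 4.92 mm. The point is not inside any of the regions above, so it lies outside the cross-section (4.92 mm from the nearest boundary).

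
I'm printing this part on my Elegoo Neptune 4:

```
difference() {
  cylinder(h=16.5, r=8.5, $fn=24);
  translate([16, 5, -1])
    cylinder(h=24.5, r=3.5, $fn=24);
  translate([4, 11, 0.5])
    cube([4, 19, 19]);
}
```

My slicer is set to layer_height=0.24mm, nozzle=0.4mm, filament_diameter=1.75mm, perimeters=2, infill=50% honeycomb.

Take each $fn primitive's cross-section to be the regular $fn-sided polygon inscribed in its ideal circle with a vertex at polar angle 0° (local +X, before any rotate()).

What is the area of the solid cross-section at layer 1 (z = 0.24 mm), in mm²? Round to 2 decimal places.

224.40 mm²

At z = 0.24 mm: the r=8.5 cylinder contributes a regular 24-gon of circumradius 8.5 (area = (24/2)·8.500²·sin(360°/24) = 224.40 mm²); the r=3.5 cylinder at (16, 5) contributes a regular 24-gon of circumradius 3.5 (area = (24/2)·3.500²·sin(360°/24) = 38.05 mm²); the cube at (4, 11) is not intersected at this z (z outside [0.5, 19.5]); Subtracting the remaining from the first: starting from the r=8.5 cylinder (224.40 mm²), the r=3.5 cylinder at (16, 5) misses the remaining region (no effect) — area = 224.40 mm². Overall, the cross-section is a single solid region. Net area = 224.40 mm².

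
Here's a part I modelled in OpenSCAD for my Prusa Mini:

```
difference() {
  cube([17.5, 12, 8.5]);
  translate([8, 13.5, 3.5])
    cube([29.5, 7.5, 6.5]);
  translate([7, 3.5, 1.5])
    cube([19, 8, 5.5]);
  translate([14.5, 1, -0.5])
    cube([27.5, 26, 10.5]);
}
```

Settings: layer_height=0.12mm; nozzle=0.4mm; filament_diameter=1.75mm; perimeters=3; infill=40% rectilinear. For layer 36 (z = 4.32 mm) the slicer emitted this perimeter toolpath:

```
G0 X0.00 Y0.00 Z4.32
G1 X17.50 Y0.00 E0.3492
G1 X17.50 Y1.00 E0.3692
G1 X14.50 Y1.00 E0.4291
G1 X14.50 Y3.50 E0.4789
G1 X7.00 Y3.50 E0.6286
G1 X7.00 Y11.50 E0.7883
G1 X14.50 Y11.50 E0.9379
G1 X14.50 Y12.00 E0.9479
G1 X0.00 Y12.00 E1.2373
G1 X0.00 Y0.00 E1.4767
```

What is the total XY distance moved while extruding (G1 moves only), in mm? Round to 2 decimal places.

74.00 mm

Sum the Euclidean lengths of each G1 segment: total = 74.00 mm.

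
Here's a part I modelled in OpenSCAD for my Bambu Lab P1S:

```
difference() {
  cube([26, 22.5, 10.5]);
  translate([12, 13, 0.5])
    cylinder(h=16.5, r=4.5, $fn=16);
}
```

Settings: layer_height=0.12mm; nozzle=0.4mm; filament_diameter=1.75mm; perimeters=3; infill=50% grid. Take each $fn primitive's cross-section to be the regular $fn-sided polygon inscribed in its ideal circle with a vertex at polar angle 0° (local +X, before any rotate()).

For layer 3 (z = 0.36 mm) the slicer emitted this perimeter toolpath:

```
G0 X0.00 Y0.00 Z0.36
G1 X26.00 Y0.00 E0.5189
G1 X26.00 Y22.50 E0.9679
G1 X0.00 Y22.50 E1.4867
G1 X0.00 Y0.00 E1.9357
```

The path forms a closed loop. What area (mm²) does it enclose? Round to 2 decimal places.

585.00 mm²

Apply the shoelace formula to the sequence of (X, Y) vertices; enclosed area = 585.00 mm².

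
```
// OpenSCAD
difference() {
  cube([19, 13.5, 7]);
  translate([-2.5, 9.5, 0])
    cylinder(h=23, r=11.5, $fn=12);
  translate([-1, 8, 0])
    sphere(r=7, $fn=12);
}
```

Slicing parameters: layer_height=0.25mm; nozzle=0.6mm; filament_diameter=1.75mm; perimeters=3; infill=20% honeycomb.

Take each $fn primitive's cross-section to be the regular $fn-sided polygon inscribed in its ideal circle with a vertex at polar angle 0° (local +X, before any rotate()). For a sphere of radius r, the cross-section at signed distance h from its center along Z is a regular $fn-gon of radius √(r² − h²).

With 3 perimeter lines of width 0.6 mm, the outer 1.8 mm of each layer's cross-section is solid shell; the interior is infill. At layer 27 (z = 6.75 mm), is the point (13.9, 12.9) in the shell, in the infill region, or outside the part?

At z = 6.75 mm: the cube is present — its section is the full 19×13.5 rectangle; the cylinder at (-2.5, 9.5): section is a regular 12-gon, circumradius r=11.5; the r=7 sphere at (-1, 8) slices to a regular 12-gon of circumradius 1.854 (√(r²−h²) with h=6.75 from center); After the difference (first − rest): starting from the 19×13.5 cube, the r=11.5 cylinder at (-2.5, 9.5) partially overlaps it — only the 102.12 mm² overlap (of its 396.75 mm²) is removed, clipping the outline; the r=7 sphere at (-1, 8) misses the remaining region (no effect) — 1 connected region. Overall, the cross-section is a single solid region. The nearest boundary edge runs (7.93, 13.50)→(19.00, 13.50); distance from the point to it = 0.60 mm. The point is inside the cross-section, 0.60 mm from the nearest boundary — within the 1.8 mm shell band (3 × 0.6).

shell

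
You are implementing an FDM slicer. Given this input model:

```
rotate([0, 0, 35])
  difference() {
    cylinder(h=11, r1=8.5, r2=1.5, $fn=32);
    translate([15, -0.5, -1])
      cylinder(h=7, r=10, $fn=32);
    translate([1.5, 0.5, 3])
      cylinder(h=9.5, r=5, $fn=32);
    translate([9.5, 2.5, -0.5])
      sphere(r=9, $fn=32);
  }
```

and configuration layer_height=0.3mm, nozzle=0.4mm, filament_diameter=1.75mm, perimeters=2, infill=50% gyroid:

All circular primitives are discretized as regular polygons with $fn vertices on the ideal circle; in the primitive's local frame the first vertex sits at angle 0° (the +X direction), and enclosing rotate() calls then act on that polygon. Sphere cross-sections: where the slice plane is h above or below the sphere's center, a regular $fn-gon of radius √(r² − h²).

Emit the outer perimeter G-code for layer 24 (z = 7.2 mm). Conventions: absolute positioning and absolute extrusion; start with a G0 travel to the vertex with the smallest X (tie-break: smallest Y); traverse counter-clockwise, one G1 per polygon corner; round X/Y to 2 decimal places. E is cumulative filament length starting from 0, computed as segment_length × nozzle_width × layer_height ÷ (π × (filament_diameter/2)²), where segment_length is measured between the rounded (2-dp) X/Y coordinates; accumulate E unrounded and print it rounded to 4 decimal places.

G0 X-3.92 Y-0.09 Z7.20
G1 X-3.83 Y-0.85 E0.0382
G1 X-3.59 Y-1.58 E0.0765
G1 X-3.21 Y-2.25 E0.1149
G1 X-2.71 Y-2.83 E0.1532
G1 X-2.11 Y-3.30 E0.1912
G1 X-1.42 Y-3.65 E0.2298
G1 X-0.68 Y-3.86 E0.2682
G1 X0.09 Y-3.92 E0.3067
G1 X0.85 Y-3.83 E0.3449
G1 X1.20 Y-3.71 E0.3633
G1 X1.05 Y-3.73 E0.3709
G1 X0.07 Y-3.65 E0.4199
G1 X-0.87 Y-3.39 E0.4686
G1 X-1.74 Y-2.95 E0.5172
G1 X-2.52 Y-2.34 E0.5666
G1 X-3.15 Y-1.60 E0.6151
G1 X-3.63 Y-0.74 E0.6643
G1 X-3.90 Y0.08 E0.7073
G1 X-3.92 Y-0.09 E0.7159

At z = 7.2 mm: the cone (r1=8.5→r2=1.5) has section circumradius 3.918 here — a regular 32-gon; the cylinder at (15, -0.5) is not intersected at this z (z outside [-1, 6]); the r=5 cylinder at (1.5, 0.5) contributes a regular 32-gon of circumradius 5; the r=9 sphere at (9.5, 2.5) slices to a regular 32-gon of circumradius 4.659 (√(r²−h²) with h=7.7 from center); After the difference (first − rest): starting from the cone, the r=5 cylinder at (1.5, 0.5) partially overlaps it — only the 45.53 mm² overlap (of its 78.04 mm²) is removed, clipping the outline; the r=9 sphere at (9.5, 2.5) misses the remaining region (no effect) — 1 connected region; (rotated 35° about Z; rotation is an isometry so areas/perimeters/island counts are preserved). The outline is a single polygon with 19 vertices. Extrusion per mm of travel: 0.4 × 0.3 / (π × 0.875²) = 0.049890. Accumulating E over each segment gives final E = 0.7159.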